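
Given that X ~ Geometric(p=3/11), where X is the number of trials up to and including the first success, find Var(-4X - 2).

For X ~ Geometric(p=3/11), where X is the number of trials up to and including the first success:
Var(X) = \frac{88}{9}
Var(-4X - 2) = (-4)² × Var(X) = 16 × \frac{88}{9} = \frac{1408}{9}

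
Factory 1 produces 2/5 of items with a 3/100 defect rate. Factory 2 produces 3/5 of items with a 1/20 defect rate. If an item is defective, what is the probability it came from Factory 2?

Using Bayes' theorem:
P(F1) = 2/5, P(D|F1) = 3/100
P(F2) = 3/5, P(D|F2) = 1/20
P(D) = P(D|F1)P(F1) + P(D|F2)P(F2)
     = \frac{21}{500}
P(F2|D) = P(D|F2)P(F2) / P(D)
= \frac{5}{7}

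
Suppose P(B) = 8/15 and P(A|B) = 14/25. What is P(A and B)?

By definition, P(A|B) = P(A ∩ B) / P(B)
So P(A ∩ B) = P(A|B) × P(B)
= 14/25 × 8/15
= 112/375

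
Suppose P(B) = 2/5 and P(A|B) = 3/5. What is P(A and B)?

By definition, P(A|B) = P(A ∩ B) / P(B)
So P(A ∩ B) = P(A|B) × P(B)
= 3/5 × 2/5
= 6/25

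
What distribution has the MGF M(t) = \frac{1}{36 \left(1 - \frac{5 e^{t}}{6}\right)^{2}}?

The MGF M(t) = \frac{1}{36 \left(1 - \frac{5 e^{t}}{6}\right)^{2}} is the standard form for the NegativeBinomial distribution.
Comparing with the known MGF formula identifies: NegBin(r=2, p=1/6), X = failures before r-th success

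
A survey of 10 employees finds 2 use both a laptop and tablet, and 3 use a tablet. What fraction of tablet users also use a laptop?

P(A ∩ B) = 2/10 = 1/5
P(B) = 3/10
P(A|B) = P(A ∩ B) / P(B) = (1/5) / (3/10) = 2/3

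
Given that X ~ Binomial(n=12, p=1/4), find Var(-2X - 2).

For X ~ Binomial(n=12, p=1/4):
Var(X) = \frac{9}{4}
Var(-2X - 2) = (-2)² × Var(X) = 4 × \frac{9}{4} = 9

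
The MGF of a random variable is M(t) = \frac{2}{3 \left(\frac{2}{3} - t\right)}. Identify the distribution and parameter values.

The MGF M(t) = \frac{2}{3 \left(\frac{2}{3} - t\right)} is the standard form for the Exponential distribution.
Comparing with the known MGF formula identifies: Exponential(rate λ=2/3)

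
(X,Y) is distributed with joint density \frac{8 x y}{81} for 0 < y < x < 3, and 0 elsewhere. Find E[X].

f_X(x) = ∫_0^x \frac{8 x y}{81} dy = \frac{4 x^{3}}{81}
E[X] = ∫_0^3 x × (\frac{4 x^{3}}{81}) dx = \frac{12}{5}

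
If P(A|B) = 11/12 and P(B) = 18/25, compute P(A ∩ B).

By definition, P(A|B) = P(A ∩ B) / P(B)
So P(A ∩ B) = P(A|B) × P(B)
= 11/12 × 18/25
= 33/50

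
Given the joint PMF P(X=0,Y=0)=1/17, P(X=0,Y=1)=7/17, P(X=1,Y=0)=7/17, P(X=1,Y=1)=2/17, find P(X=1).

P(X=1) = P(X=1,Y=0) + P(X=1,Y=1)
= 7/17 + 2/17
= 9/17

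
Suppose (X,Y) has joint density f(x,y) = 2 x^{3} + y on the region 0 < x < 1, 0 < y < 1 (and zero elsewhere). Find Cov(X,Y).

E[XY] = ∫∫ xy × f(x,y) dx dy = \frac{11}{30}
E[X] = \frac{13}{20}
E[Y] = \frac{7}{12}
Cov(X,Y) = E[XY] - E[X]E[Y] = - \frac{1}{80}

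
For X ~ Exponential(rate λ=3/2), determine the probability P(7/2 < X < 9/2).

P(7/2 < X < 9/2) = ∫_{7/2}^{9/2} f(x) dx
where f(x) = \frac{3 e^{- \frac{3 x}{2}}}{2}
= - \frac{1 - e^{\frac{3}{2}}}{e^{\frac{27}{4}}}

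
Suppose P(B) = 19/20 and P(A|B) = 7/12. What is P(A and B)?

By definition, P(A|B) = P(A ∩ B) / P(B)
So P(A ∩ B) = P(A|B) × P(B)
= 7/12 × 19/20
= 133/240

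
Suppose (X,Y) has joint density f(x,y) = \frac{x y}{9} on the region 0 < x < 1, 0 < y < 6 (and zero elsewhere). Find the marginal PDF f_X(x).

f_X(x) = ∫_0^6 f(x,y) dy
= ∫_0^6 \frac{x y}{9} dy
= 2 x for 0 < x < 1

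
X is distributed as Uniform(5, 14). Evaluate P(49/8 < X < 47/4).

P(49/8 < X < 47/4) = ∫_{49/8}^{47/4} f(x) dx
where f(x) = \frac{1}{9}
= \frac{5}{8}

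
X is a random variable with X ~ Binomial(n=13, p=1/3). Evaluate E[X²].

Using the identity E[X²] = Var(X) + (E[X])²:
E[X] = \frac{13}{3}
Var(X) = \frac{26}{9}
E[X²] = \frac{26}{9} + (\frac{13}{3})²
= \frac{65}{3}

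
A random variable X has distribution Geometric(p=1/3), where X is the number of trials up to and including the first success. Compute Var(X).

For X ~ Geometric(p=1/3), where X is the number of trials up to and including the first success:
Var(X) = 6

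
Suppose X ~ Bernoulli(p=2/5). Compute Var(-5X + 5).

For X ~ Bernoulli(p=2/5):
Var(X) = \frac{6}{25}
Var(-5X + 5) = (-5)² × Var(X) = 25 × \frac{6}{25} = 6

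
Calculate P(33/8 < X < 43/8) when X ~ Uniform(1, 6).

P(33/8 < X < 43/8) = ∫_{33/8}^{43/8} f(x) dx
where f(x) = \frac{1}{5}
= \frac{1}{4}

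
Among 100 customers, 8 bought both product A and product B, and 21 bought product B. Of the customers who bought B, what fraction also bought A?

P(A ∩ B) = 8/100 = 2/25
P(B) = 21/100
P(A|B) = P(A ∩ B) / P(B) = (2/25) / (21/100) = 8/21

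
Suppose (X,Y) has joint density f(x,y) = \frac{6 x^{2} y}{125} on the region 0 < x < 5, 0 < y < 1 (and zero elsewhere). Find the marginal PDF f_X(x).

f_X(x) = ∫_0^1 f(x,y) dy
= ∫_0^1 \frac{6 x^{2} y}{125} dy
= \frac{3 x^{2}}{125} for 0 < x < 5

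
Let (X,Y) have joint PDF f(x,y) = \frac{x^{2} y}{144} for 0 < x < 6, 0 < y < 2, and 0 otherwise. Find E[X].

f_X(x) = ∫_0^2 \frac{x^{2} y}{144} dy = \frac{x^{2}}{72}
E[X] = ∫_0^6 x × (\frac{x^{2}}{72}) dx = \frac{9}{2}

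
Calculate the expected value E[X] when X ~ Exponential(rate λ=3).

For X ~ Exponential(rate λ=3), the expected value is:
E[X] = \frac{1}{3}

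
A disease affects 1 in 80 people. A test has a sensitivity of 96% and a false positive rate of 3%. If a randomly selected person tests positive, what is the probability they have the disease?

Let D = the rare event, + = positive/flagged.
P(D) = 1/80
P(+|D) = 96/100 = 24/25
P(+|D') = 3/100
P(+) = P(+|D)P(D) + P(+|D')P(D')
     = \frac{24}{25} × \frac{1}{80} + \frac{3}{100} × \frac{79}{80}
     = \frac{333}{8000}
P(D|+) = P(+|D)P(D)/P(+) = \frac{32}{111}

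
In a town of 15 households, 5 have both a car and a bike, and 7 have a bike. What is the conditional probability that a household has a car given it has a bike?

P(A ∩ B) = 5/15 = 1/3
P(B) = 7/15
P(A|B) = P(A ∩ B) / P(B) = (1/3) / (7/15) = 5/7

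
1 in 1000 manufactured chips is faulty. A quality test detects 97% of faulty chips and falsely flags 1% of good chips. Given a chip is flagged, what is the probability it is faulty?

Let D = the rare event, + = positive/flagged.
P(D) = 1/1000
P(+|D) = 97/100
P(+|D') = 1/100
P(+) = P(+|D)P(D) + P(+|D')P(D')
     = \frac{97}{100} × \frac{1}{1000} + \frac{1}{100} × \frac{999}{1000}
     = \frac{137}{12500}
P(D|+) = P(+|D)P(D)/P(+) = \frac{97}{1096}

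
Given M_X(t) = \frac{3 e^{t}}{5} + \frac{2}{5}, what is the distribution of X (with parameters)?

The MGF M(t) = \frac{3 e^{t}}{5} + \frac{2}{5} is the standard form for the Bernoulli distribution.
Comparing with the known MGF formula identifies: Bernoulli(p=3/5)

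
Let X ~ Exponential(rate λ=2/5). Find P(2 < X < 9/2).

P(2 < X < 9/2) = ∫_{2}^{9/2} f(x) dx
where f(x) = \frac{2 e^{- \frac{2 x}{5}}}{5}
= - \frac{1 - e}{e^{\frac{9}{5}}}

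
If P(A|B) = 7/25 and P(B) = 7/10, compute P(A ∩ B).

By definition, P(A|B) = P(A ∩ B) / P(B)
So P(A ∩ B) = P(A|B) × P(B)
= 7/25 × 7/10
= 49/250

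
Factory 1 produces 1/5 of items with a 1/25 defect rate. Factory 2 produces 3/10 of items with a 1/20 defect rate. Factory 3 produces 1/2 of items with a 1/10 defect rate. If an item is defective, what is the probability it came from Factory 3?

Using Bayes' theorem:
P(F1) = 1/5, P(D|F1) = 1/25
P(F2) = 3/10, P(D|F2) = 1/20
P(F3) = 1/2, P(D|F3) = 1/10
P(D) = P(D|F1)P(F1) + P(D|F2)P(F2) + P(D|F3)P(F3)
     = \frac{73}{1000}
P(F3|D) = P(D|F3)P(F3) / P(D)
= \frac{50}{73}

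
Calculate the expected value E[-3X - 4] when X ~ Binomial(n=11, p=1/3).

For X ~ Binomial(n=11, p=1/3):
E[X] = \frac{11}{3}
E[-3X - 4] = -3 × E[X] - 4 = -15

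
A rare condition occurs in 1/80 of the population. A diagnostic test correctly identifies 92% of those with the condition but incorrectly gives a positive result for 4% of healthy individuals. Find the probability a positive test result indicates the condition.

Let D = the rare event, + = positive/flagged.
P(D) = 1/80
P(+|D) = 92/100 = 23/25
P(+|D') = 4/100 = 1/25
P(+) = P(+|D)P(D) + P(+|D')P(D')
     = \frac{23}{25} × \frac{1}{80} + \frac{1}{25} × \frac{79}{80}
     = \frac{51}{1000}
P(D|+) = P(+|D)P(D)/P(+) = \frac{23}{102}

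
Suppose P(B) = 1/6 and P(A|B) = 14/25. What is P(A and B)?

By definition, P(A|B) = P(A ∩ B) / P(B)
So P(A ∩ B) = P(A|B) × P(B)
= 14/25 × 1/6
= 7/75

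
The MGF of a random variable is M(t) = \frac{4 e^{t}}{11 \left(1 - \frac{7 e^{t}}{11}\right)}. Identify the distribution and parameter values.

The MGF M(t) = \frac{4 e^{t}}{11 \left(1 - \frac{7 e^{t}}{11}\right)} is the standard form for the Geometric distribution.
Comparing with the known MGF formula identifies: Geometric(p=4/11), X = trial number of first success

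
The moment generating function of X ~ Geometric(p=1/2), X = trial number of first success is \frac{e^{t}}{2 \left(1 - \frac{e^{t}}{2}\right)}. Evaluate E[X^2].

To find E[X^2], compute M^(2)(0):
M^(1)(t) = \frac{e^{t}}{2 \left(1 - \frac{e^{t}}{2}\right)} + \frac{e^{2 t}}{4 \left(1 - \frac{e^{t}}{2}\right)^{2}}
M^(2)(t) = \frac{e^{t}}{2 \left(1 - \frac{e^{t}}{2}\right)} + \frac{3 e^{2 t}}{4 \left(1 - \frac{e^{t}}{2}\right)^{2}} + \frac{e^{3 t}}{4 \left(1 - \frac{e^{t}}{2}\right)^{3}}
M^(2)(0) = 6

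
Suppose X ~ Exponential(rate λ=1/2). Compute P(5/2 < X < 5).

P(5/2 < X < 5) = ∫_{5/2}^{5} f(x) dx
where f(x) = \frac{e^{- \frac{x}{2}}}{2}
= - \frac{1}{e^{\frac{5}{2}}} + e^{- \frac{5}{4}}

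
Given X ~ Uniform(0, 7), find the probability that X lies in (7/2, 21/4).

P(7/2 < X < 21/4) = ∫_{7/2}^{21/4} f(x) dx
where f(x) = \frac{1}{7}
= \frac{1}{4}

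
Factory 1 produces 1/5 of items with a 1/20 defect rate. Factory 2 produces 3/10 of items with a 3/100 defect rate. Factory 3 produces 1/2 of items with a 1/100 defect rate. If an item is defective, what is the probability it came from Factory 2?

Using Bayes' theorem:
P(F1) = 1/5, P(D|F1) = 1/20
P(F2) = 3/10, P(D|F2) = 3/100
P(F3) = 1/2, P(D|F3) = 1/100
P(D) = P(D|F1)P(F1) + P(D|F2)P(F2) + P(D|F3)P(F3)
     = \frac{3}{125}
P(F2|D) = P(D|F2)P(F2) / P(D)
= \frac{3}{8}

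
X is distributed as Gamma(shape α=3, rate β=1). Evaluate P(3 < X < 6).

P(3 < X < 6) = ∫_{3}^{6} f(x) dx
where f(x) = \frac{x^{2} e^{- x}}{2}
= \frac{-50 + 17 e^{3}}{2 e^{6}}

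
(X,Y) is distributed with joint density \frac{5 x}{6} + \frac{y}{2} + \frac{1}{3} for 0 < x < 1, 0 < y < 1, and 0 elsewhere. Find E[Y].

E[Y] = ∫_0^1 ∫_0^1 y × f(x,y) dx dy
= \frac{13}{24}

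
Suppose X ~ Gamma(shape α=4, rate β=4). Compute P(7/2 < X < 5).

P(7/2 < X < 5) = ∫_{7/2}^{5} f(x) dx
where f(x) = \frac{128 x^{3} e^{- 4 x}}{3}
= \frac{-4663 + 1711 e^{6}}{3 e^{20}}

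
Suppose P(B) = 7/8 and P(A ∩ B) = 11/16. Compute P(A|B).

P(A|B) = P(A ∩ B) / P(B)
= (11/16) / (7/8)
= 11/14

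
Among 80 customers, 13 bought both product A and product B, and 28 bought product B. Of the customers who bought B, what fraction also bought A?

P(A ∩ B) = 13/80
P(B) = 28/80 = 7/20
P(A|B) = P(A ∩ B) / P(B) = (13/80) / (7/20) = 13/28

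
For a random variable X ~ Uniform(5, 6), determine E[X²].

Using the identity E[X²] = Var(X) + (E[X])²:
E[X] = \frac{11}{2}
Var(X) = \frac{1}{12}
E[X²] = \frac{1}{12} + (\frac{11}{2})²
= \frac{91}{3}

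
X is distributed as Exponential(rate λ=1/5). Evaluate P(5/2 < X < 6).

P(5/2 < X < 6) = ∫_{5/2}^{6} f(x) dx
where f(x) = \frac{e^{- \frac{x}{5}}}{5}
= - \frac{1}{e^{\frac{6}{5}}} + e^{- \frac{1}{2}}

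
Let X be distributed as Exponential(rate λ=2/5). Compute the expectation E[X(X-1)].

E[X(X-1)] = E[X² - X] = E[X²] - E[X]
E[X] = \frac{5}{2}
E[X²] = Var(X) + (E[X])² = \frac{25}{4} + (\frac{5}{2})² = \frac{25}{2}
E[X(X-1)] = \frac{25}{2} - \frac{5}{2} = 10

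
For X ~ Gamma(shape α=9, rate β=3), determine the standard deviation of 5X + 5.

For X ~ Gamma(shape α=9, rate β=3):
Var(X) = 1
SD(X) = √(Var(X)) = √(1) = 1
SD(5X + 5) = |5| × SD(X) = 5 × 1 = 5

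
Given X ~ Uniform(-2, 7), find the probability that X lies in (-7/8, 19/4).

P(-7/8 < X < 19/4) = ∫_{-7/8}^{19/4} f(x) dx
where f(x) = \frac{1}{9}
= \frac{5}{8}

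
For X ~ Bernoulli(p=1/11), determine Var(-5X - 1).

For X ~ Bernoulli(p=1/11):
Var(X) = \frac{10}{121}
Var(-5X - 1) = (-5)² × Var(X) = 25 × \frac{10}{121} = \frac{250}{121}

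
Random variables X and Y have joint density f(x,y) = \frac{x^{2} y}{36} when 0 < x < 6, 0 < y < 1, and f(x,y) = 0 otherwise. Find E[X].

f_X(x) = ∫_0^1 \frac{x^{2} y}{36} dy = \frac{x^{2}}{72}
E[X] = ∫_0^6 x × (\frac{x^{2}}{72}) dx = \frac{9}{2}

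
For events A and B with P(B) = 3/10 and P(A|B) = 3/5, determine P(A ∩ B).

By definition, P(A|B) = P(A ∩ B) / P(B)
So P(A ∩ B) = P(A|B) × P(B)
= 3/5 × 3/10
= 9/50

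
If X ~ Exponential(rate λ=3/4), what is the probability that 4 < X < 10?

P(4 < X < 10) = ∫_{4}^{10} f(x) dx
where f(x) = \frac{3 e^{- \frac{3 x}{4}}}{4}
= - \frac{1}{e^{\frac{15}{2}}} + e^{-3}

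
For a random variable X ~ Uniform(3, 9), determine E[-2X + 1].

For X ~ Uniform(3, 9):
E[X] = 6
E[-2X + 1] = -2 × E[X] + 1 = -11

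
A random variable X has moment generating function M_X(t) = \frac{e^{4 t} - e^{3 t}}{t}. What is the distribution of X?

The MGF M(t) = \frac{e^{4 t} - e^{3 t}}{t} is the standard form for the Uniform distribution.
Comparing with the known MGF formula identifies: Uniform(3, 4)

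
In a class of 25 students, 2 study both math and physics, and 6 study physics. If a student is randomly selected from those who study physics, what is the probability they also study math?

P(A ∩ B) = 2/25
P(B) = 6/25
P(A|B) = P(A ∩ B) / P(B) = (2/25) / (6/25) = 1/3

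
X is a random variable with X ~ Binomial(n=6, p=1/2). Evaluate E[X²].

Using the identity E[X²] = Var(X) + (E[X])²:
E[X] = 3
Var(X) = \frac{3}{2}
E[X²] = \frac{3}{2} + (3)²
= \frac{21}{2}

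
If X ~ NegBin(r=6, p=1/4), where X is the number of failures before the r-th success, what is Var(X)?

For X ~ NegBin(r=6, p=1/4), where X is the number of failures before the r-th success:
Var(X) = 72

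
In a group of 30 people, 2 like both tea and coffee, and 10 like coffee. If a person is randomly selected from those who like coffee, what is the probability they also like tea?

P(A ∩ B) = 2/30 = 1/15
P(B) = 10/30 = 1/3
P(A|B) = P(A ∩ B) / P(B) = (1/15) / (1/3) = 1/5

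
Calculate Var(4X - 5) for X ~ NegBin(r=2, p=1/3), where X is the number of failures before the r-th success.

For X ~ NegBin(r=2, p=1/3), where X is the number of failures before the r-th success:
Var(X) = 12
Var(4X - 5) = (4)² × Var(X) = 16 × 12 = 192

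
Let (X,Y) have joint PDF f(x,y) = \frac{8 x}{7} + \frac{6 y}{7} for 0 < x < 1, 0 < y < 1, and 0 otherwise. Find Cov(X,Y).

E[XY] = ∫∫ xy × f(x,y) dx dy = \frac{1}{3}
E[X] = \frac{25}{42}
E[Y] = \frac{4}{7}
Cov(X,Y) = E[XY] - E[X]E[Y] = - \frac{1}{147}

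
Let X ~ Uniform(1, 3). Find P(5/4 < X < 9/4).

P(5/4 < X < 9/4) = ∫_{5/4}^{9/4} f(x) dx
where f(x) = \frac{1}{2}
= \frac{1}{2}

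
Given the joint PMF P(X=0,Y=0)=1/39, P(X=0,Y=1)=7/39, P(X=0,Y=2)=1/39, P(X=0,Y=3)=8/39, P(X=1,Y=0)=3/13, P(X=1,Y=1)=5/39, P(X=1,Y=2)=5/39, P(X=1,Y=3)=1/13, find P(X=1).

P(X=1) = P(X=1,Y=0) + P(X=1,Y=1) + P(X=1,Y=2) + P(X=1,Y=3)
= 3/13 + 5/39 + 5/39 + 1/13
= 22/39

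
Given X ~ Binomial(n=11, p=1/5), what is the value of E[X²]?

Using the identity E[X²] = Var(X) + (E[X])²:
E[X] = \frac{11}{5}
Var(X) = \frac{44}{25}
E[X²] = \frac{44}{25} + (\frac{11}{5})²
= \frac{33}{5}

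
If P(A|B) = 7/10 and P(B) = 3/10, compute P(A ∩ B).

By definition, P(A|B) = P(A ∩ B) / P(B)
So P(A ∩ B) = P(A|B) × P(B)
= 7/10 × 3/10
= 21/100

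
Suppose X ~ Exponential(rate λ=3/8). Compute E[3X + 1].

For X ~ Exponential(rate λ=3/8):
E[X] = \frac{8}{3}
E[3X + 1] = 3 × E[X] + 1 = 9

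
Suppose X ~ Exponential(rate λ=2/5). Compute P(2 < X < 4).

P(2 < X < 4) = ∫_{2}^{4} f(x) dx
where f(x) = \frac{2 e^{- \frac{2 x}{5}}}{5}
= - \frac{1 - e^{\frac{4}{5}}}{e^{\frac{8}{5}}}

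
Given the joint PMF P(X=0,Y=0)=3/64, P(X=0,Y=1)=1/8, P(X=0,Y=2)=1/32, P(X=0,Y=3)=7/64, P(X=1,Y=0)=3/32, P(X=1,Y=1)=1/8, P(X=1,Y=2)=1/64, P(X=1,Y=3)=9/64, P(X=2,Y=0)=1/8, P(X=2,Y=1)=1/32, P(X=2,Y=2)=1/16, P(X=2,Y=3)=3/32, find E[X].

First find marginal of X:
P(X=0) = 5/16
P(X=1) = 3/8
P(X=2) = 5/16
E[X] = 0 × 5/16 + 1 × 3/8 + 2 × 5/16 = 1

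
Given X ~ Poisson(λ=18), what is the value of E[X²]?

Using the identity E[X²] = Var(X) + (E[X])²:
E[X] = 18
Var(X) = 18
E[X²] = 18 + (18)²
= 342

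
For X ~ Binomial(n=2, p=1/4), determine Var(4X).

For X ~ Binomial(n=2, p=1/4):
Var(X) = \frac{3}{8}
Var(4X) = (4)² × Var(X) = 16 × \frac{3}{8} = 6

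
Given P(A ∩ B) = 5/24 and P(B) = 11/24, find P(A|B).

P(A|B) = P(A ∩ B) / P(B)
= (5/24) / (11/24)
= 5/11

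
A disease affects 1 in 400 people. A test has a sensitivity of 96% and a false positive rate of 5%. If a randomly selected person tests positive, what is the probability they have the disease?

Let D = the rare event, + = positive/flagged.
P(D) = 1/400
P(+|D) = 96/100 = 24/25
P(+|D') = 5/100 = 1/20
P(+) = P(+|D)P(D) + P(+|D')P(D')
     = \frac{24}{25} × \frac{1}{400} + \frac{1}{20} × \frac{399}{400}
     = \frac{2091}{40000}
P(D|+) = P(+|D)P(D)/P(+) = \frac{32}{697}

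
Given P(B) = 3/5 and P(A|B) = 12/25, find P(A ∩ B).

By definition, P(A|B) = P(A ∩ B) / P(B)
So P(A ∩ B) = P(A|B) × P(B)
= 12/25 × 3/5
= 36/125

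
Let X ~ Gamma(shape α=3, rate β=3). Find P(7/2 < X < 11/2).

P(7/2 < X < 11/2) = ∫_{7/2}^{11/2} f(x) dx
where f(x) = \frac{27 x^{2} e^{- 3 x}}{2}
= \frac{-1229 + 533 e^{6}}{8 e^{\frac{33}{2}}}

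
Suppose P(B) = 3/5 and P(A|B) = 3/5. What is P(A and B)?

By definition, P(A|B) = P(A ∩ B) / P(B)
So P(A ∩ B) = P(A|B) × P(B)
= 3/5 × 3/5
= 9/25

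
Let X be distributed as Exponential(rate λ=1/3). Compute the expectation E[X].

For X ~ Exponential(rate λ=1/3), the expected value is:
E[X] = 3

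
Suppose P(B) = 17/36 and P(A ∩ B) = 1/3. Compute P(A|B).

P(A|B) = P(A ∩ B) / P(B)
= (1/3) / (17/36)
= 12/17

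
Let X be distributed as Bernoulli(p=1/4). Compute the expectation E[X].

For X ~ Bernoulli(p=1/4), the expected value is:
E[X] = \frac{1}{4}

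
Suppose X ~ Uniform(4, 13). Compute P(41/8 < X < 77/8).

P(41/8 < X < 77/8) = ∫_{41/8}^{77/8} f(x) dx
where f(x) = \frac{1}{9}
= \frac{1}{2}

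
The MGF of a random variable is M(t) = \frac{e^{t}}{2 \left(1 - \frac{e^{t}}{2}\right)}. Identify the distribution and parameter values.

The MGF M(t) = \frac{e^{t}}{2 \left(1 - \frac{e^{t}}{2}\right)} is the standard form for the Geometric distribution.
Comparing with the known MGF formula identifies: Geometric(p=1/2), X = trial number of first success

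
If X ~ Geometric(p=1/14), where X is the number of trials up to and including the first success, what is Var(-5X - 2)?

For X ~ Geometric(p=1/14), where X is the number of trials up to and including the first success:
Var(X) = 182
Var(-5X - 2) = (-5)² × Var(X) = 25 × 182 = 4550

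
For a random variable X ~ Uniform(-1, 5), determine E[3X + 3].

For X ~ Uniform(-1, 5):
E[X] = 2
E[3X + 3] = 3 × E[X] + 3 = 9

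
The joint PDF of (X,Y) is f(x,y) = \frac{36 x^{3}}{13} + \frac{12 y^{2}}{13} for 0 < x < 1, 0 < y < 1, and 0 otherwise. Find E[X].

E[X] = ∫_0^1 ∫_0^1 x × f(x,y) dy dx
= ∫_0^1 ∫_0^1 x × (\frac{36 x^{3}}{13} + \frac{12 y^{2}}{13}) dy dx
= \frac{46}{65}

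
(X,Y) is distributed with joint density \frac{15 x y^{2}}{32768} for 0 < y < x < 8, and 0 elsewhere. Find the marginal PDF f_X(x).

f_X(x) = ∫_0^x \frac{15 x y^{2}}{32768} dy = \frac{5 x^{4}}{32768}
for 0 < x < 8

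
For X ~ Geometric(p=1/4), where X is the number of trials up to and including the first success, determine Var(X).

For X ~ Geometric(p=1/4), where X is the number of trials up to and including the first success:
Var(X) = 12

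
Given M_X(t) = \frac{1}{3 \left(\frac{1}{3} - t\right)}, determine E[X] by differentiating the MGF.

To find E[X], compute M^(1)(0):
M^(1)(t) = \frac{1}{3 \left(\frac{1}{3} - t\right)^{2}}
M^(1)(0) = 3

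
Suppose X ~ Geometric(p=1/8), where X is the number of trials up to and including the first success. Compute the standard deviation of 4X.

For X ~ Geometric(p=1/8), where X is the number of trials up to and including the first success:
Var(X) = 56
SD(X) = √(Var(X)) = √(56) = 2 \sqrt{14}
SD(4X) = |4| × SD(X) = 4 × 2 \sqrt{14} = 8 \sqrt{14}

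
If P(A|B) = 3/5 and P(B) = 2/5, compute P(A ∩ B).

By definition, P(A|B) = P(A ∩ B) / P(B)
So P(A ∩ B) = P(A|B) × P(B)
= 3/5 × 2/5
= 6/25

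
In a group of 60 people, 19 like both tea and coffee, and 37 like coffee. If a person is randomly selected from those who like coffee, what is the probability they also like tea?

P(A ∩ B) = 19/60
P(B) = 37/60
P(A|B) = P(A ∩ B) / P(B) = (19/60) / (37/60) = 19/37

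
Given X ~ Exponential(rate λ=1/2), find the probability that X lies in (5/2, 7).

P(5/2 < X < 7) = ∫_{5/2}^{7} f(x) dx
where f(x) = \frac{e^{- \frac{x}{2}}}{2}
= - \frac{1}{e^{\frac{7}{2}}} + e^{- \frac{5}{4}}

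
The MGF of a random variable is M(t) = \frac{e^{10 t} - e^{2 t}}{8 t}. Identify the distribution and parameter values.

The MGF M(t) = \frac{e^{10 t} - e^{2 t}}{8 t} is the standard form for the Uniform distribution.
Comparing with the known MGF formula identifies: Uniform(2, 10)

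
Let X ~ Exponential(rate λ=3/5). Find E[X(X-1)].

E[X(X-1)] = E[X² - X] = E[X²] - E[X]
E[X] = \frac{5}{3}
E[X²] = Var(X) + (E[X])² = \frac{25}{9} + (\frac{5}{3})² = \frac{50}{9}
E[X(X-1)] = \frac{50}{9} - \frac{5}{3} = \frac{35}{9}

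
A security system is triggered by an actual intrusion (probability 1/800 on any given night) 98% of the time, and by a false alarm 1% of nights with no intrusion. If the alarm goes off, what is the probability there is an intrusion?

Let D = the rare event, + = positive/flagged.
P(D) = 1/800
P(+|D) = 98/100 = 49/50
P(+|D') = 1/100
P(+) = P(+|D)P(D) + P(+|D')P(D')
     = \frac{49}{50} × \frac{1}{800} + \frac{1}{100} × \frac{799}{800}
     = \frac{897}{80000}
P(D|+) = P(+|D)P(D)/P(+) = \frac{98}{897}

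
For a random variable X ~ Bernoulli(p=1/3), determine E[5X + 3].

For X ~ Bernoulli(p=1/3):
E[X] = \frac{1}{3}
E[5X + 3] = 5 × E[X] + 3 = \frac{14}{3}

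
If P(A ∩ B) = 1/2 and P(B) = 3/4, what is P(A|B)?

P(A|B) = P(A ∩ B) / P(B)
= (1/2) / (3/4)
= 2/3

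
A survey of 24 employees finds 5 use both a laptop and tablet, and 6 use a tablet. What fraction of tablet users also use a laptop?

P(A ∩ B) = 5/24
P(B) = 6/24 = 1/4
P(A|B) = P(A ∩ B) / P(B) = (5/24) / (1/4) = 5/6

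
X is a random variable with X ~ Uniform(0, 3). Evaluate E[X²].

Using the identity E[X²] = Var(X) + (E[X])²:
E[X] = \frac{3}{2}
Var(X) = \frac{3}{4}
E[X²] = \frac{3}{4} + (\frac{3}{2})²
= 3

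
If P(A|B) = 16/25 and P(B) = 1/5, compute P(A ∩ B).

By definition, P(A|B) = P(A ∩ B) / P(B)
So P(A ∩ B) = P(A|B) × P(B)
= 16/25 × 1/5
= 16/125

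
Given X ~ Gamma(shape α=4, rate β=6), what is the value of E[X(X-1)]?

E[X(X-1)] = E[X² - X] = E[X²] - E[X]
E[X] = \frac{2}{3}
E[X²] = Var(X) + (E[X])² = \frac{1}{9} + (\frac{2}{3})² = \frac{5}{9}
E[X(X-1)] = \frac{5}{9} - \frac{2}{3} = - \frac{1}{9}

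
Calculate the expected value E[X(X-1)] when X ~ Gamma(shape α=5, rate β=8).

E[X(X-1)] = E[X² - X] = E[X²] - E[X]
E[X] = \frac{5}{8}
E[X²] = Var(X) + (E[X])² = \frac{5}{64} + (\frac{5}{8})² = \frac{15}{32}
E[X(X-1)] = \frac{15}{32} - \frac{5}{8} = - \frac{5}{32}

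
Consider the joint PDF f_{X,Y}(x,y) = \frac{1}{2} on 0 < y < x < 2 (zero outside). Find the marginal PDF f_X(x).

f_X(x) = ∫_0^x \frac{1}{2} dy = \frac{x}{2}
for 0 < x < 2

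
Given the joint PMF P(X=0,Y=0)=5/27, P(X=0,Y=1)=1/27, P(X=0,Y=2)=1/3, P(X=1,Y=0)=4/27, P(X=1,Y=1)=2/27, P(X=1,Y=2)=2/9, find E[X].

First find marginal of X:
P(X=0) = 5/9
P(X=1) = 4/9
E[X] = 0 × 5/9 + 1 × 4/9 = 4/9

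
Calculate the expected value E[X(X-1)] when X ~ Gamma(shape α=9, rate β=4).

E[X(X-1)] = E[X² - X] = E[X²] - E[X]
E[X] = \frac{9}{4}
E[X²] = Var(X) + (E[X])² = \frac{9}{16} + (\frac{9}{4})² = \frac{45}{8}
E[X(X-1)] = \frac{45}{8} - \frac{9}{4} = \frac{27}{8}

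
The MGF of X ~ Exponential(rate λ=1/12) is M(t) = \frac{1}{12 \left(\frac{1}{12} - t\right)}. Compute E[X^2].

To find E[X^2], compute M^(2)(0):
M^(1)(t) = \frac{1}{12 \left(\frac{1}{12} - t\right)^{2}}
M^(2)(t) = \frac{1}{6 \left(\frac{1}{12} - t\right)^{3}}
M^(2)(0) = 288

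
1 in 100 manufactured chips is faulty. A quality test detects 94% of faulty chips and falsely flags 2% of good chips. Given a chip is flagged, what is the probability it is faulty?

Let D = the rare event, + = positive/flagged.
P(D) = 1/100
P(+|D) = 94/100 = 47/50
P(+|D') = 2/100 = 1/50
P(+) = P(+|D)P(D) + P(+|D')P(D')
     = \frac{47}{50} × \frac{1}{100} + \frac{1}{50} × \frac{99}{100}
     = \frac{73}{2500}
P(D|+) = P(+|D)P(D)/P(+) = \frac{47}{146}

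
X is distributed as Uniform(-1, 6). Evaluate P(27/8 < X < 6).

P(27/8 < X < 6) = ∫_{27/8}^{6} f(x) dx
where f(x) = \frac{1}{7}
= \frac{3}{8}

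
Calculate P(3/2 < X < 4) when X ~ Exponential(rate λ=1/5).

P(3/2 < X < 4) = ∫_{3/2}^{4} f(x) dx
where f(x) = \frac{e^{- \frac{x}{5}}}{5}
= - \frac{1}{e^{\frac{4}{5}}} + e^{- \frac{3}{10}}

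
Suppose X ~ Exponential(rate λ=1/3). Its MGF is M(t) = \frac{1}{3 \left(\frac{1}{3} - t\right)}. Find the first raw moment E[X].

To find E[X], compute M^(1)(0):
M^(1)(t) = \frac{1}{3 \left(\frac{1}{3} - t\right)^{2}}
M^(1)(0) = 3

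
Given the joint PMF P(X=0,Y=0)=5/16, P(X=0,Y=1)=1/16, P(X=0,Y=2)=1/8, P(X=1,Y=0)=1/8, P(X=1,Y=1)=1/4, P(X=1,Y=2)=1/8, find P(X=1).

P(X=1) = P(X=1,Y=0) + P(X=1,Y=1) + P(X=1,Y=2)
= 1/8 + 1/4 + 1/8
= 1/2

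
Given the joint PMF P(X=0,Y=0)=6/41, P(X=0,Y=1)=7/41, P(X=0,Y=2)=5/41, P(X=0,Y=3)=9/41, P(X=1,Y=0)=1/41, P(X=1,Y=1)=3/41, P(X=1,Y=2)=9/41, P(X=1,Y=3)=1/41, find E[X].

First find marginal of X:
P(X=0) = 27/41
P(X=1) = 14/41
E[X] = 0 × 27/41 + 1 × 14/41 = 14/41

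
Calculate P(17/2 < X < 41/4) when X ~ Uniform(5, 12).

P(17/2 < X < 41/4) = ∫_{17/2}^{41/4} f(x) dx
where f(x) = \frac{1}{7}
= \frac{1}{4}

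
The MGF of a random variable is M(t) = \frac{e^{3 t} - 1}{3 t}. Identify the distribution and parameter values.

The MGF M(t) = \frac{e^{3 t} - 1}{3 t} is the standard form for the Uniform distribution.
Comparing with the known MGF formula identifies: Uniform(0, 3)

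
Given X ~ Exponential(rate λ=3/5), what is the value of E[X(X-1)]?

E[X(X-1)] = E[X² - X] = E[X²] - E[X]
E[X] = \frac{5}{3}
E[X²] = Var(X) + (E[X])² = \frac{25}{9} + (\frac{5}{3})² = \frac{50}{9}
E[X(X-1)] = \frac{50}{9} - \frac{5}{3} = \frac{35}{9}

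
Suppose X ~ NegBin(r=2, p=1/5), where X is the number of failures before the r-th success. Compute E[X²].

Using the identity E[X²] = Var(X) + (E[X])²:
E[X] = 8
Var(X) = 40
E[X²] = 40 + (8)²
= 104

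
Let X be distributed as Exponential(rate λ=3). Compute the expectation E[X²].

Using the identity E[X²] = Var(X) + (E[X])²:
E[X] = \frac{1}{3}
Var(X) = \frac{1}{9}
E[X²] = \frac{1}{9} + (\frac{1}{3})²
= \frac{2}{9}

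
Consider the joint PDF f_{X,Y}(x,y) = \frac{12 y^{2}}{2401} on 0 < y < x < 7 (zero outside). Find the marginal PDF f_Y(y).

f_Y(y) = ∫_y^7 \frac{12 y^{2}}{2401} dx = \frac{12 y^{2} \left(7 - y\right)}{2401}
for 0 < y < 7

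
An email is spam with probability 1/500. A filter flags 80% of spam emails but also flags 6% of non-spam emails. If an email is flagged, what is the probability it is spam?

Let D = the rare event, + = positive/flagged.
P(D) = 1/500
P(+|D) = 80/100 = 4/5
P(+|D') = 6/100 = 3/50
P(+) = P(+|D)P(D) + P(+|D')P(D')
     = \frac{4}{5} × \frac{1}{500} + \frac{3}{50} × \frac{499}{500}
     = \frac{1537}{25000}
P(D|+) = P(+|D)P(D)/P(+) = \frac{40}{1537}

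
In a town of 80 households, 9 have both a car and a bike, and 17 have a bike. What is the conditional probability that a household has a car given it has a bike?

P(A ∩ B) = 9/80
P(B) = 17/80
P(A|B) = P(A ∩ B) / P(B) = (9/80) / (17/80) = 9/17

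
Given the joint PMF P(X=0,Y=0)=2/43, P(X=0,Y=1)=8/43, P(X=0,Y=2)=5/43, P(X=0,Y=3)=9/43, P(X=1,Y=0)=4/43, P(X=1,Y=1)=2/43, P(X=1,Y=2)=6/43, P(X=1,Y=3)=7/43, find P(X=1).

P(X=1) = P(X=1,Y=0) + P(X=1,Y=1) + P(X=1,Y=2) + P(X=1,Y=3)
= 4/43 + 2/43 + 6/43 + 7/43
= 19/43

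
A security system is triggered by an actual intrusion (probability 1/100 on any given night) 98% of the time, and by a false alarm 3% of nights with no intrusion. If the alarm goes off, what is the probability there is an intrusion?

Let D = the rare event, + = positive/flagged.
P(D) = 1/100
P(+|D) = 98/100 = 49/50
P(+|D') = 3/100
P(+) = P(+|D)P(D) + P(+|D')P(D')
     = \frac{49}{50} × \frac{1}{100} + \frac{3}{100} × \frac{99}{100}
     = \frac{79}{2000}
P(D|+) = P(+|D)P(D)/P(+) = \frac{98}{395}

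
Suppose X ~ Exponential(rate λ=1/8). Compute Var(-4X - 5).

For X ~ Exponential(rate λ=1/8):
Var(X) = 64
Var(-4X - 5) = (-4)² × Var(X) = 16 × 64 = 1024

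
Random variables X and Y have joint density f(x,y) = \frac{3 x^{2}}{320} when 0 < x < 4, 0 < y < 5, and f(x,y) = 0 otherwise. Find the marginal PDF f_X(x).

f_X(x) = ∫_0^5 f(x,y) dy
= ∫_0^5 \frac{3 x^{2}}{320} dy
= \frac{3 x^{2}}{64} for 0 < x < 4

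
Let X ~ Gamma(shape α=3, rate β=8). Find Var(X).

For X ~ Gamma(shape α=3, rate β=8):
Var(X) = \frac{3}{64}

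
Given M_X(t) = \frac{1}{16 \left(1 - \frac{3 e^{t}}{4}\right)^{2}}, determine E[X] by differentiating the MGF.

To find E[X], compute M^(1)(0):
M^(1)(t) = \frac{3 e^{t}}{32 \left(1 - \frac{3 e^{t}}{4}\right)^{3}}
M^(1)(0) = 6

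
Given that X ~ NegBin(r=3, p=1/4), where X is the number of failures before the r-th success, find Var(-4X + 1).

For X ~ NegBin(r=3, p=1/4), where X is the number of failures before the r-th success:
Var(X) = 36
Var(-4X + 1) = (-4)² × Var(X) = 16 × 36 = 576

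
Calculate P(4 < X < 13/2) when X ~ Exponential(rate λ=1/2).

P(4 < X < 13/2) = ∫_{4}^{13/2} f(x) dx
where f(x) = \frac{e^{- \frac{x}{2}}}{2}
= - \frac{1}{e^{\frac{13}{4}}} + e^{-2}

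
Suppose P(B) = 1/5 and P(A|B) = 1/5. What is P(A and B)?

By definition, P(A|B) = P(A ∩ B) / P(B)
So P(A ∩ B) = P(A|B) × P(B)
= 1/5 × 1/5
= 1/25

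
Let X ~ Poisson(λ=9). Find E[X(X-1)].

E[X(X-1)] = E[X² - X] = E[X²] - E[X]
E[X] = 9
E[X²] = Var(X) + (E[X])² = 9 + (9)² = 90
E[X(X-1)] = 90 - 9 = 81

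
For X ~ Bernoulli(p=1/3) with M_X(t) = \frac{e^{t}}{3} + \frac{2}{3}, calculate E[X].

To find E[X], compute M^(1)(0):
M^(1)(t) = \frac{e^{t}}{3}
M^(1)(0) = \frac{1}{3}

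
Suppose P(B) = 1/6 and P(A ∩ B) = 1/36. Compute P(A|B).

P(A|B) = P(A ∩ B) / P(B)
= (1/36) / (1/6)
= 1/6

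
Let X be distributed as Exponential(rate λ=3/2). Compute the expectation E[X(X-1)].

E[X(X-1)] = E[X² - X] = E[X²] - E[X]
E[X] = \frac{2}{3}
E[X²] = Var(X) + (E[X])² = \frac{4}{9} + (\frac{2}{3})² = \frac{8}{9}
E[X(X-1)] = \frac{8}{9} - \frac{2}{3} = \frac{2}{9}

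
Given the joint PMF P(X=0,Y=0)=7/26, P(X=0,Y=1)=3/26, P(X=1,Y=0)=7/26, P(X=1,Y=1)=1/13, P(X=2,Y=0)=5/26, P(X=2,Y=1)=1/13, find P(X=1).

P(X=1) = P(X=1,Y=0) + P(X=1,Y=1)
= 7/26 + 1/13
= 9/26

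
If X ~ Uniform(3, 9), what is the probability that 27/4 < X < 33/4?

P(27/4 < X < 33/4) = ∫_{27/4}^{33/4} f(x) dx
where f(x) = \frac{1}{6}
= \frac{1}{4}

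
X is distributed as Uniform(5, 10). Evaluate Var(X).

For X ~ Uniform(5, 10):
Var(X) = \frac{25}{12}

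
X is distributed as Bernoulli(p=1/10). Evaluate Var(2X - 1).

For X ~ Bernoulli(p=1/10):
Var(X) = \frac{9}{100}
Var(2X - 1) = (2)² × Var(X) = 4 × \frac{9}{100} = \frac{9}{25}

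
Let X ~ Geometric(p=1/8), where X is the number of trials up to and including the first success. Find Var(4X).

For X ~ Geometric(p=1/8), where X is the number of trials up to and including the first success:
Var(X) = 56
Var(4X) = (4)² × Var(X) = 16 × 56 = 896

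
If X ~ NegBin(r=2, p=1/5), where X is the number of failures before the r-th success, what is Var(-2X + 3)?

For X ~ NegBin(r=2, p=1/5), where X is the number of failures before the r-th success:
Var(X) = 40
Var(-2X + 3) = (-2)² × Var(X) = 4 × 40 = 160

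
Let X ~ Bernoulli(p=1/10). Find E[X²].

Using the identity E[X²] = Var(X) + (E[X])²:
E[X] = \frac{1}{10}
Var(X) = \frac{9}{100}
E[X²] = \frac{9}{100} + (\frac{1}{10})²
= \frac{1}{10}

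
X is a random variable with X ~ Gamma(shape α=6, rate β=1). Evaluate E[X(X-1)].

E[X(X-1)] = E[X² - X] = E[X²] - E[X]
E[X] = 6
E[X²] = Var(X) + (E[X])² = 6 + (6)² = 42
E[X(X-1)] = 42 - 6 = 36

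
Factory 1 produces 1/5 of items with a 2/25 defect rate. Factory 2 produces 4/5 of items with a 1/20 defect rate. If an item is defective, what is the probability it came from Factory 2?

Using Bayes' theorem:
P(F1) = 1/5, P(D|F1) = 2/25
P(F2) = 4/5, P(D|F2) = 1/20
P(D) = P(D|F1)P(F1) + P(D|F2)P(F2)
     = \frac{7}{125}
P(F2|D) = P(D|F2)P(F2) / P(D)
= \frac{5}{7}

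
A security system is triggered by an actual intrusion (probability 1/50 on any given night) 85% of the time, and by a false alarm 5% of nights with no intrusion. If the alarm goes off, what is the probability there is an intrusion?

Let D = the rare event, + = positive/flagged.
P(D) = 1/50
P(+|D) = 85/100 = 17/20
P(+|D') = 5/100 = 1/20
P(+) = P(+|D)P(D) + P(+|D')P(D')
     = \frac{17}{20} × \frac{1}{50} + \frac{1}{20} × \frac{49}{50}
     = \frac{33}{500}
P(D|+) = P(+|D)P(D)/P(+) = \frac{17}{66}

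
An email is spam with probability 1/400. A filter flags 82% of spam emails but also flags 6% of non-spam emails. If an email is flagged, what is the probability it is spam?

Let D = the rare event, + = positive/flagged.
P(D) = 1/400
P(+|D) = 82/100 = 41/50
P(+|D') = 6/100 = 3/50
P(+) = P(+|D)P(D) + P(+|D')P(D')
     = \frac{41}{50} × \frac{1}{400} + \frac{3}{50} × \frac{399}{400}
     = \frac{619}{10000}
P(D|+) = P(+|D)P(D)/P(+) = \frac{41}{1238}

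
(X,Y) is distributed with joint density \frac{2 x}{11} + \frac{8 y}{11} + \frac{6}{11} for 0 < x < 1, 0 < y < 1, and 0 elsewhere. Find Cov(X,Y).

E[XY] = ∫∫ xy × f(x,y) dx dy = \frac{19}{66}
E[X] = \frac{17}{33}
E[Y] = \frac{37}{66}
Cov(X,Y) = E[XY] - E[X]E[Y] = - \frac{1}{1089}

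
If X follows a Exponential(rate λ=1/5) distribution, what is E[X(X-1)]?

E[X(X-1)] = E[X² - X] = E[X²] - E[X]
E[X] = 5
E[X²] = Var(X) + (E[X])² = 25 + (5)² = 50
E[X(X-1)] = 50 - 5 = 45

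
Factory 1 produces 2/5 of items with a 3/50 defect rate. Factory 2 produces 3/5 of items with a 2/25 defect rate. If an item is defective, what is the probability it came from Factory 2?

Using Bayes' theorem:
P(F1) = 2/5, P(D|F1) = 3/50
P(F2) = 3/5, P(D|F2) = 2/25
P(D) = P(D|F1)P(F1) + P(D|F2)P(F2)
     = \frac{9}{125}
P(F2|D) = P(D|F2)P(F2) / P(D)
= \frac{2}{3}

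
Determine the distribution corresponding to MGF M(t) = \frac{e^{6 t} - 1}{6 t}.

The MGF M(t) = \frac{e^{6 t} - 1}{6 t} is the standard form for the Uniform distribution.
Comparing with the known MGF formula identifies: Uniform(0, 6)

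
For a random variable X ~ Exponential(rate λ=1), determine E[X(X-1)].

E[X(X-1)] = E[X² - X] = E[X²] - E[X]
E[X] = 1
E[X²] = Var(X) + (E[X])² = 1 + (1)² = 2
E[X(X-1)] = 2 - 1 = 1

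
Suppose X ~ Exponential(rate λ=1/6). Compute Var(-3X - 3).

For X ~ Exponential(rate λ=1/6):
Var(X) = 36
Var(-3X - 3) = (-3)² × Var(X) = 9 × 36 = 324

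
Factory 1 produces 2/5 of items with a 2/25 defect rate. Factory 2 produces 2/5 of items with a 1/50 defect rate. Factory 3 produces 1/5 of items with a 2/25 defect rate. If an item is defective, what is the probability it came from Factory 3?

Using Bayes' theorem:
P(F1) = 2/5, P(D|F1) = 2/25
P(F2) = 2/5, P(D|F2) = 1/50
P(F3) = 1/5, P(D|F3) = 2/25
P(D) = P(D|F1)P(F1) + P(D|F2)P(F2) + P(D|F3)P(F3)
     = \frac{7}{125}
P(F3|D) = P(D|F3)P(F3) / P(D)
= \frac{2}{7}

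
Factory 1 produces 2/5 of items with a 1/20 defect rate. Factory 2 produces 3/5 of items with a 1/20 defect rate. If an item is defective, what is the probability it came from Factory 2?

Using Bayes' theorem:
P(F1) = 2/5, P(D|F1) = 1/20
P(F2) = 3/5, P(D|F2) = 1/20
P(D) = P(D|F1)P(F1) + P(D|F2)P(F2)
     = \frac{1}{20}
P(F2|D) = P(D|F2)P(F2) / P(D)
= \frac{3}{5}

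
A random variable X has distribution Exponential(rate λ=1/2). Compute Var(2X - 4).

For X ~ Exponential(rate λ=1/2):
Var(X) = 4
Var(2X - 4) = (2)² × Var(X) = 4 × 4 = 16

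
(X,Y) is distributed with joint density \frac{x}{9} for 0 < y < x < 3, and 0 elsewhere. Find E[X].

f_X(x) = ∫_0^x \frac{x}{9} dy = \frac{x^{2}}{9}
E[X] = ∫_0^3 x × (\frac{x^{2}}{9}) dx = \frac{9}{4}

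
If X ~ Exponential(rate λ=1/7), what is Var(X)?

For X ~ Exponential(rate λ=1/7):
Var(X) = 49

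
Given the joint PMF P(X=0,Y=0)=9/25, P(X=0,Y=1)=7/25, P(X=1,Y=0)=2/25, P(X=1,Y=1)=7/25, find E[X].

First find marginal of X:
P(X=0) = 16/25
P(X=1) = 9/25
E[X] = 0 × 16/25 + 1 × 9/25 = 9/25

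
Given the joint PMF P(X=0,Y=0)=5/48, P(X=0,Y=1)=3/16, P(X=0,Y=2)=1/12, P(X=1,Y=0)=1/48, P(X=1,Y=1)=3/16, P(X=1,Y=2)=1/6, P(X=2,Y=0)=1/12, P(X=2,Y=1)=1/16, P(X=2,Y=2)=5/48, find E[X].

First find marginal of X:
P(X=0) = 3/8
P(X=1) = 3/8
P(X=2) = 1/4
E[X] = 0 × 3/8 + 1 × 3/8 + 2 × 1/4 = 7/8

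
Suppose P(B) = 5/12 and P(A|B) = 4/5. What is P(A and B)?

By definition, P(A|B) = P(A ∩ B) / P(B)
So P(A ∩ B) = P(A|B) × P(B)
= 4/5 × 5/12
= 1/3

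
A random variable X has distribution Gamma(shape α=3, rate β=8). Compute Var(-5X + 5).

For X ~ Gamma(shape α=3, rate β=8):
Var(X) = \frac{3}{64}
Var(-5X + 5) = (-5)² × Var(X) = 25 × \frac{3}{64} = \frac{75}{64}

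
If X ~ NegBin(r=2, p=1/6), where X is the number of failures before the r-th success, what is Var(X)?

For X ~ NegBin(r=2, p=1/6), where X is the number of failures before the r-th success:
Var(X) = 60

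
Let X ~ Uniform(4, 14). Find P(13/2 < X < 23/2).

P(13/2 < X < 23/2) = ∫_{13/2}^{23/2} f(x) dx
where f(x) = \frac{1}{10}
= \frac{1}{2}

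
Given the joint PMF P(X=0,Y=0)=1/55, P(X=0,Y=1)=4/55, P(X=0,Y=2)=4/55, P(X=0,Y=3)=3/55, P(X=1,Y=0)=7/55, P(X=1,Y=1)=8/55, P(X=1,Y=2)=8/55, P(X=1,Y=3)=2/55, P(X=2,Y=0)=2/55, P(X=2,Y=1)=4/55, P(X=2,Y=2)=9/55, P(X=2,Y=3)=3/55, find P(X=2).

P(X=2) = P(X=2,Y=0) + P(X=2,Y=1) + P(X=2,Y=2) + P(X=2,Y=3)
= 2/55 + 4/55 + 9/55 + 3/55
= 18/55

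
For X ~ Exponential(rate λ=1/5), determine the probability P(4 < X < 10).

P(4 < X < 10) = ∫_{4}^{10} f(x) dx
where f(x) = \frac{e^{- \frac{x}{5}}}{5}
= - \frac{1}{e^{2}} + e^{- \frac{4}{5}}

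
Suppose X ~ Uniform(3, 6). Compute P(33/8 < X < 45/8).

P(33/8 < X < 45/8) = ∫_{33/8}^{45/8} f(x) dx
where f(x) = \frac{1}{3}
= \frac{1}{2}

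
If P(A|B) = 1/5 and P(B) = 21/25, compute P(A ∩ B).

By definition, P(A|B) = P(A ∩ B) / P(B)
So P(A ∩ B) = P(A|B) × P(B)
= 1/5 × 21/25
= 21/125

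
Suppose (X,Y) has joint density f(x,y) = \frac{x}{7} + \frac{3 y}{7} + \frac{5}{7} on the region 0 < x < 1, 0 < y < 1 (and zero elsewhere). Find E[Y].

E[Y] = ∫_0^1 ∫_0^1 y × f(x,y) dx dy
= \frac{15}{28}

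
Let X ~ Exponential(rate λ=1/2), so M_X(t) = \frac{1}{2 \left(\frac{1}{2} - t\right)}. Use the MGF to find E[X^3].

To find E[X^3], compute M^(3)(0):
M^(1)(t) = \frac{1}{2 \left(\frac{1}{2} - t\right)^{2}}
M^(2)(t) = \frac{1}{\left(\frac{1}{2} - t\right)^{3}}
M^(3)(t) = \frac{3}{\left(\frac{1}{2} - t\right)^{4}}
M^(3)(0) = 48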